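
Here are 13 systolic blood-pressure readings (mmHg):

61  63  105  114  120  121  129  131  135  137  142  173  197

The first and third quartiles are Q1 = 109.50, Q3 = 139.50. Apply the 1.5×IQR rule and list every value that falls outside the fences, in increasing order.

IQR = Q3 − Q1 = 139.50 − 109.50 = 30.00.
Lower fence = Q1 − 1.5·IQR = 109.50 − 45.00 = 64.50.
Upper fence = Q3 + 1.5·IQR = 139.50 + 45.00 = 184.50.
61 < 64.50 → outlier.
63 < 64.50 → outlier.
197 > 184.50 → outlier.
All remaining values lie within [64.50, 184.50].

61, 63, 197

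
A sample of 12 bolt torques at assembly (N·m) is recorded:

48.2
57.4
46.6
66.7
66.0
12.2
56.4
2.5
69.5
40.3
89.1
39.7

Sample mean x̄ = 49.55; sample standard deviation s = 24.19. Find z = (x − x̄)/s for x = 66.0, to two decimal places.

0.68

z = (66.0 − 49.55) / 24.19 = 0.68.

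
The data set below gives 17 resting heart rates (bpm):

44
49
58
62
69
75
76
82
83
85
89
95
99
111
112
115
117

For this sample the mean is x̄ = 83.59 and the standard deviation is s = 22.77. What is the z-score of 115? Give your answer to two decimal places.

1.38

z = (115 − 83.59) / 22.77 = 1.38.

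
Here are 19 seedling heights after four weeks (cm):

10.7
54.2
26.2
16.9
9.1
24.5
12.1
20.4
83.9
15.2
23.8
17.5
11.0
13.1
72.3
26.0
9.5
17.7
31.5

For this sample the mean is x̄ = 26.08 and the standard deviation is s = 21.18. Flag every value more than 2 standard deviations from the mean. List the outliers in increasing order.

72.3, 83.9

Cutoffs at x̄ ± 2s: 26.08 ± 2·21.18 = [-16.28, 68.44].
72.3: z = 2.18, |z| > 2 → outlier.
83.9: z = 2.73, |z| > 2 → outlier.
Every other value lies within [-16.28, 68.44].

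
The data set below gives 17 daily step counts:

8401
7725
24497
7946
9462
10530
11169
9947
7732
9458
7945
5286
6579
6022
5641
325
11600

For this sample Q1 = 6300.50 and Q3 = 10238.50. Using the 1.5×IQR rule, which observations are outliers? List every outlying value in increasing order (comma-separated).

IQR = Q3 − Q1 = 10238.50 − 6300.50 = 3938.00.
Lower fence = Q1 − 1.5·IQR = 6300.50 − 5907.00 = 393.50.
Upper fence = Q3 + 1.5·IQR = 10238.50 + 5907.00 = 16145.50.
325 < 393.50 → outlier.
24497 > 16145.50 → outlier.
All remaining values lie within [393.50, 16145.50].

325, 24497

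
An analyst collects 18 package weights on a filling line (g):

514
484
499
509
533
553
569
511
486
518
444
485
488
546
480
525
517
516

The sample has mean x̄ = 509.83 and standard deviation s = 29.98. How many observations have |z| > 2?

1

Cutoffs: x̄ ± 2s = [449.87, 569.79].
Outside the cutoffs: 444.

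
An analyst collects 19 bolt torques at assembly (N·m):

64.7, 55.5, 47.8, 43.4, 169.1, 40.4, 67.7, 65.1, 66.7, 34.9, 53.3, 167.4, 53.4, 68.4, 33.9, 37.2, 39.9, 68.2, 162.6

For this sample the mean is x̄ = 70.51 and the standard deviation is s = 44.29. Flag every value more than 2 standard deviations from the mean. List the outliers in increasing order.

Cutoffs at x̄ ± 2s: 70.51 ± 2·44.29 = [-18.07, 159.09].
162.6: z = 2.08, |z| > 2 → outlier.
167.4: z = 2.19, |z| > 2 → outlier.
169.1: z = 2.23, |z| > 2 → outlier.
Every other value lies within [-18.07, 159.09].

162.6, 167.4, 169.1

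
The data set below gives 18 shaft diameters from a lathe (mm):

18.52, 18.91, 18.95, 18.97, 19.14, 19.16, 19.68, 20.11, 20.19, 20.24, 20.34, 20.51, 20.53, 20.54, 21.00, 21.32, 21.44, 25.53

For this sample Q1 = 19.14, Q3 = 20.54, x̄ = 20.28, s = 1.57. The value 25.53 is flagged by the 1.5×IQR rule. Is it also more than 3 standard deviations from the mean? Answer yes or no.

z = (25.53 − 20.28) / 1.57 = 3.34.
|z| = 3.34 > 3.

yes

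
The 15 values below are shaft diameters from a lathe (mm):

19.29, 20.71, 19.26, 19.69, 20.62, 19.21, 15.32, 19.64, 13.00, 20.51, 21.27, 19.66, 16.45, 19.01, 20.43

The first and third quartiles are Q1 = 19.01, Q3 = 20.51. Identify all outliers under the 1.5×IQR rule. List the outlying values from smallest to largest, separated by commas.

13.00, 15.32, 16.45

IQR = Q3 − Q1 = 20.51 − 19.01 = 1.50.
Lower fence = Q1 − 1.5·IQR = 19.01 − 2.25 = 16.76.
Upper fence = Q3 + 1.5·IQR = 20.51 + 2.25 = 22.76.
13.00 < 16.76 → outlier.
15.32 < 16.76 → outlier.
16.45 < 16.76 → outlier.
All remaining values lie within [16.76, 22.76].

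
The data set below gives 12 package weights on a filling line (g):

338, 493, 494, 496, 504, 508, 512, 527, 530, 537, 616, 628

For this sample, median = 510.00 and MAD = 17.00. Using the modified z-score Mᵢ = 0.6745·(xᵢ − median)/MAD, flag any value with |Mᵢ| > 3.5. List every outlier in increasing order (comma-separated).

|Mᵢ| > 3.5 ⇔ |xᵢ − 510.00| > 3.5·17.00/0.6745 = 88.21.
So outliers lie outside [421.79, 598.21].
338: M = -6.82 → outlier.
616: M = 4.21 → outlier.
628: M = 4.68 → outlier.

338, 616, 628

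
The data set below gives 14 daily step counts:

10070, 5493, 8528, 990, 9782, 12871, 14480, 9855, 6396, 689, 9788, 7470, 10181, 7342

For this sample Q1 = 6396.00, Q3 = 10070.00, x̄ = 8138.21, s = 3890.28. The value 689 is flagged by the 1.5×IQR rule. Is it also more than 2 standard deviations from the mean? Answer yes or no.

z = (689 − 8138.21) / 3890.28 = -1.91.
|z| = 1.91 ≤ 2.

no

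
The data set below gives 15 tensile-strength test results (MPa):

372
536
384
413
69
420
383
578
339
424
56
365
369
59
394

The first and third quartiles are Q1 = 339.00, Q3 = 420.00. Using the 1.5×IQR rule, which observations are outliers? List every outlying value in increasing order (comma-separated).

IQR = Q3 − Q1 = 420.00 − 339.00 = 81.00.
Lower fence = Q1 − 1.5·IQR = 339.00 − 121.50 = 217.50.
Upper fence = Q3 + 1.5·IQR = 420.00 + 121.50 = 541.50.
56 < 217.50 → outlier.
59 < 217.50 → outlier.
69 < 217.50 → outlier.
578 > 541.50 → outlier.
All remaining values lie within [217.50, 541.50].

56, 59, 69, 578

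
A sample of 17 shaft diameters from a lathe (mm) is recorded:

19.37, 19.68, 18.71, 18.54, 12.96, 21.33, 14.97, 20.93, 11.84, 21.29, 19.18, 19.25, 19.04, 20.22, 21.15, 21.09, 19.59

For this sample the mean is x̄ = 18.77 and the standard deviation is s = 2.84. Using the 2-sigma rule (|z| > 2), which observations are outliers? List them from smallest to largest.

Cutoffs at x̄ ± 2s: 18.77 ± 2·2.84 = [13.09, 24.45].
11.84: z = -2.44, |z| > 2 → outlier.
12.96: z = -2.05, |z| > 2 → outlier.
Every other value lies within [13.09, 24.45].

11.84, 12.96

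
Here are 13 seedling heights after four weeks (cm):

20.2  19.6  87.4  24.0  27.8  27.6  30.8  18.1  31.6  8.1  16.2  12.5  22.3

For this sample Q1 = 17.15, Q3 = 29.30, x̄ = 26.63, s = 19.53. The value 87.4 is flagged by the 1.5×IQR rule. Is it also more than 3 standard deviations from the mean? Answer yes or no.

yes

z = (87.4 − 26.63) / 19.53 = 3.11.
|z| = 3.11 > 3.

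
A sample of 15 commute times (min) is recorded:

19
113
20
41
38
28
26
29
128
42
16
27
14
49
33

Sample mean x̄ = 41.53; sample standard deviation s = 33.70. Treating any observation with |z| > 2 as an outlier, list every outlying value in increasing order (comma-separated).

Cutoffs at x̄ ± 2s: 41.53 ± 2·33.70 = [-25.87, 108.93].
113: z = 2.12, |z| > 2 → outlier.
128: z = 2.57, |z| > 2 → outlier.
Every other value lies within [-25.87, 108.93].

113, 128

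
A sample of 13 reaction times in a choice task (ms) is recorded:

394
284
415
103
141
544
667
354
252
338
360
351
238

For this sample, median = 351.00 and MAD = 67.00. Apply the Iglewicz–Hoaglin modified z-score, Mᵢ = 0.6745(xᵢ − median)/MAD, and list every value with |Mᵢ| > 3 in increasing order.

|Mᵢ| > 3 ⇔ |xᵢ − 351.00| > 3·67.00/0.6745 = 298.00.
So outliers lie outside [53.00, 649.00].
667: M = 3.18 → outlier.

667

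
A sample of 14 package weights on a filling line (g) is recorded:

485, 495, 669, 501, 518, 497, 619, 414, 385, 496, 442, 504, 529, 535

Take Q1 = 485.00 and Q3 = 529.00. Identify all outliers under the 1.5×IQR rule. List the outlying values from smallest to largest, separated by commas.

385, 414, 619, 669

IQR = Q3 − Q1 = 529.00 − 485.00 = 44.00.
Lower fence = Q1 − 1.5·IQR = 485.00 − 66.00 = 419.00.
Upper fence = Q3 + 1.5·IQR = 529.00 + 66.00 = 595.00.
385 < 419.00 → outlier.
414 < 419.00 → outlier.
619 > 595.00 → outlier.
669 > 595.00 → outlier.
All remaining values lie within [419.00, 595.00].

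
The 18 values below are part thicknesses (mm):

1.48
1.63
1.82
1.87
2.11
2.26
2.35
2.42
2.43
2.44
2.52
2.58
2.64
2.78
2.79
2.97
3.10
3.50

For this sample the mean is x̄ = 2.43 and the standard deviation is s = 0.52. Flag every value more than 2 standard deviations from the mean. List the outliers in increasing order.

3.50

Cutoffs at x̄ ± 2s: 2.43 ± 2·0.52 = [1.39, 3.47].
3.50: z = 2.06, |z| > 2 → outlier.
Every other value lies within [1.39, 3.47].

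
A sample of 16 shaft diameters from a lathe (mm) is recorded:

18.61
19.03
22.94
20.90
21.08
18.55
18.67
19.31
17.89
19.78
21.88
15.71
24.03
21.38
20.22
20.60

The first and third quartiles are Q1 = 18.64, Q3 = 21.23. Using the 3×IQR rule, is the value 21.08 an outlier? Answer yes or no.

no

IQR = Q3 − Q1 = 21.23 − 18.64 = 2.59.
Lower fence = Q1 − 3·IQR = 18.64 − 7.77 = 10.87.
Upper fence = Q3 + 3·IQR = 21.23 + 7.77 = 29.00.
21.08 lies within [10.87, 29.00].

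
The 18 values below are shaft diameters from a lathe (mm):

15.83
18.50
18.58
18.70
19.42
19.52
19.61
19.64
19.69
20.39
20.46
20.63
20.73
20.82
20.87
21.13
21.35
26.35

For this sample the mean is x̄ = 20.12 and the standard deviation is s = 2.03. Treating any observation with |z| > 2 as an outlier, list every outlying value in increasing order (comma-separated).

15.83, 26.35

Cutoffs at x̄ ± 2s: 20.12 ± 2·2.03 = [16.06, 24.18].
15.83: z = -2.11, |z| > 2 → outlier.
26.35: z = 3.07, |z| > 2 → outlier.
Every other value lies within [16.06, 24.18].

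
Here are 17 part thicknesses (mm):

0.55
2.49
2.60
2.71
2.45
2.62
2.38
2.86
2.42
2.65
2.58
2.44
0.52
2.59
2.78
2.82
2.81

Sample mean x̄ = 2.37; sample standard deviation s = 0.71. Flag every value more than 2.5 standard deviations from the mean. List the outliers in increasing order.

Cutoffs at x̄ ± 2.5s: 2.37 ± 2.5·0.71 = [0.595, 4.145].
0.52: z = -2.61, |z| > 2.5 → outlier.
0.55: z = -2.56, |z| > 2.5 → outlier.
Every other value lies within [0.595, 4.145].

0.52, 0.55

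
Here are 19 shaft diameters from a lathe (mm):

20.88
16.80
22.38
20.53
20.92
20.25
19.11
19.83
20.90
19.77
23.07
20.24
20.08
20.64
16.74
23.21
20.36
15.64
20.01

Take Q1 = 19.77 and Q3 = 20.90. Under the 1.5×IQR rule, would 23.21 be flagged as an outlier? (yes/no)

IQR = Q3 − Q1 = 20.90 − 19.77 = 1.13.
Lower fence = Q1 − 1.5·IQR = 19.77 − 1.695 = 18.075.
Upper fence = Q3 + 1.5·IQR = 20.90 + 1.695 = 22.595.
23.21 lies above the upper fence.

yes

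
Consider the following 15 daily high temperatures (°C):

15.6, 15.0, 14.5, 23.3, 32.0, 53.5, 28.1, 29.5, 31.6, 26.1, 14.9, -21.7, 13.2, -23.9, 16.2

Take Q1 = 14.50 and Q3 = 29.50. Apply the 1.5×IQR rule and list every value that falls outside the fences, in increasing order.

-23.9, -21.7, 53.5

IQR = Q3 − Q1 = 29.50 − 14.50 = 15.00.
Lower fence = Q1 − 1.5·IQR = 14.50 − 22.50 = -8.00.
Upper fence = Q3 + 1.5·IQR = 29.50 + 22.50 = 52.00.
-23.9 < -8.00 → outlier.
-21.7 < -8.00 → outlier.
53.5 > 52.00 → outlier.
All remaining values lie within [-8.00, 52.00].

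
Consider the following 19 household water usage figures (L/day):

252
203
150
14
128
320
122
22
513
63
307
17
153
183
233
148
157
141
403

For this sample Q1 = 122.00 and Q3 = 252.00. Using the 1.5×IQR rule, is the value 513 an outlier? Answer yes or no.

IQR = Q3 − Q1 = 252.00 − 122.00 = 130.00.
Lower fence = Q1 − 1.5·IQR = 122.00 − 195.00 = -73.00.
Upper fence = Q3 + 1.5·IQR = 252.00 + 195.00 = 447.00.
513 lies above the upper fence.

yes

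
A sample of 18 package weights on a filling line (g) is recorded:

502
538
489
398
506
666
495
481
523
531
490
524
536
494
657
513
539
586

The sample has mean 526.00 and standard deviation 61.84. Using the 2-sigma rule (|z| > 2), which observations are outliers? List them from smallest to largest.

398, 657, 666

Cutoffs at x̄ ± 2s: 526.00 ± 2·61.84 = [402.32, 649.68].
398: z = -2.07, |z| > 2 → outlier.
657: z = 2.12, |z| > 2 → outlier.
666: z = 2.26, |z| > 2 → outlier.
Every other value lies within [402.32, 649.68].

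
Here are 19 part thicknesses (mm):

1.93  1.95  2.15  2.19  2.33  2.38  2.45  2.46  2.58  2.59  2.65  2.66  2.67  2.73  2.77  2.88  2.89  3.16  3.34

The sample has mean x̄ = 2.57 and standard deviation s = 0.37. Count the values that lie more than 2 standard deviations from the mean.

Cutoffs: x̄ ± 2s = [1.83, 3.31].
Outside the cutoffs: 3.34.

1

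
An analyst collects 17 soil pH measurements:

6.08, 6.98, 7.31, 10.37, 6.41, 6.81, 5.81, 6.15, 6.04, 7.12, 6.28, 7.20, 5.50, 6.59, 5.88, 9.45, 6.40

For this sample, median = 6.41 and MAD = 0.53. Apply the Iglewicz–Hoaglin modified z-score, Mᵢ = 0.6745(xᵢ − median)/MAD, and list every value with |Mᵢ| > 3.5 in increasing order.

9.45, 10.37

|Mᵢ| > 3.5 ⇔ |xᵢ − 6.41| > 3.5·0.53/0.6745 = 2.75.
So outliers lie outside [3.66, 9.16].
9.45: M = 3.87 → outlier.
10.37: M = 5.04 → outlier.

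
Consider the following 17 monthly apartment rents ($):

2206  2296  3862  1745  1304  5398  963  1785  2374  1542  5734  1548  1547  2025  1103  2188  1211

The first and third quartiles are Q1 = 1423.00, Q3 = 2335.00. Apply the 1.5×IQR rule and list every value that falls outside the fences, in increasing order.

3862, 5398, 5734

IQR = Q3 − Q1 = 2335.00 − 1423.00 = 912.00.
Lower fence = Q1 − 1.5·IQR = 1423.00 − 1368.00 = 55.00.
Upper fence = Q3 + 1.5·IQR = 2335.00 + 1368.00 = 3703.00.
3862 > 3703.00 → outlier.
5398 > 3703.00 → outlier.
5734 > 3703.00 → outlier.
All remaining values lie within [55.00, 3703.00].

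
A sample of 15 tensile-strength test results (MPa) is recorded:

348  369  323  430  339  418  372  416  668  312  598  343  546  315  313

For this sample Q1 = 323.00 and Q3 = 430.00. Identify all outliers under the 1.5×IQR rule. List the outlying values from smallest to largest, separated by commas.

IQR = Q3 − Q1 = 430.00 − 323.00 = 107.00.
Lower fence = Q1 − 1.5·IQR = 323.00 − 160.50 = 162.50.
Upper fence = Q3 + 1.5·IQR = 430.00 + 160.50 = 590.50.
598 > 590.50 → outlier.
668 > 590.50 → outlier.
All remaining values lie within [162.50, 590.50].

598, 668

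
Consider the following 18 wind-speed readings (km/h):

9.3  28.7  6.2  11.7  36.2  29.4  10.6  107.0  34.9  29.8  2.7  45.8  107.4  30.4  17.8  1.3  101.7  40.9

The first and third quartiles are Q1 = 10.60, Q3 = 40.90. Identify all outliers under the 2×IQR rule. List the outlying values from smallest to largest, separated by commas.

101.7, 107.0, 107.4

IQR = Q3 − Q1 = 40.90 − 10.60 = 30.30.
Lower fence = Q1 − 2·IQR = 10.60 − 60.60 = -50.00.
Upper fence = Q3 + 2·IQR = 40.90 + 60.60 = 101.50.
101.7 > 101.50 → outlier.
107.0 > 101.50 → outlier.
107.4 > 101.50 → outlier.
All remaining values lie within [-50.00, 101.50].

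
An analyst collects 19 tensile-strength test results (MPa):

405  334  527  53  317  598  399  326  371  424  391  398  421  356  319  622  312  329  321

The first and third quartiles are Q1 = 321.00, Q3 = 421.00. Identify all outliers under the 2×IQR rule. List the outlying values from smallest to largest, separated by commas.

IQR = Q3 − Q1 = 421.00 − 321.00 = 100.00.
Lower fence = Q1 − 2·IQR = 321.00 − 200.00 = 121.00.
Upper fence = Q3 + 2·IQR = 421.00 + 200.00 = 621.00.
53 < 121.00 → outlier.
622 > 621.00 → outlier.
All remaining values lie within [121.00, 621.00].

53, 622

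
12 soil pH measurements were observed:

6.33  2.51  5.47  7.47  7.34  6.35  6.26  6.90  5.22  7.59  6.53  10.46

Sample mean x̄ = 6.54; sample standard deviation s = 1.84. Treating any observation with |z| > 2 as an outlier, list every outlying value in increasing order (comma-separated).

Cutoffs at x̄ ± 2s: 6.54 ± 2·1.84 = [2.86, 10.22].
2.51: z = -2.19, |z| > 2 → outlier.
10.46: z = 2.13, |z| > 2 → outlier.
Every other value lies within [2.86, 10.22].

2.51, 10.46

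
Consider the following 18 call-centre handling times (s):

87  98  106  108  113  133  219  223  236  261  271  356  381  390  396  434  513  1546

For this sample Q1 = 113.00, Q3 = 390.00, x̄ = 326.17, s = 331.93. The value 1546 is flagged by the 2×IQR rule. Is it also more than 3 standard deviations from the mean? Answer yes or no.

yes

z = (1546 − 326.17) / 331.93 = 3.67.
|z| = 3.67 > 3.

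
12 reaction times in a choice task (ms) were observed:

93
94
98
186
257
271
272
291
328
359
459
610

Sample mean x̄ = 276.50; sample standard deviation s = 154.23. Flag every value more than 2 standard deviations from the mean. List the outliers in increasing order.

610

Cutoffs at x̄ ± 2s: 276.50 ± 2·154.23 = [-31.96, 584.96].
610: z = 2.16, |z| > 2 → outlier.
Every other value lies within [-31.96, 584.96].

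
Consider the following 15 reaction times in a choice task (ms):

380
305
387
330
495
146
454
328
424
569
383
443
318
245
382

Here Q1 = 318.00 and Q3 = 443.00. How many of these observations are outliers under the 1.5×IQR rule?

0

IQR = 125.00; fences at 318.00 − 187.50 = 130.50 and 443.00 + 187.50 = 630.50.
Every value lies within the cutoffs.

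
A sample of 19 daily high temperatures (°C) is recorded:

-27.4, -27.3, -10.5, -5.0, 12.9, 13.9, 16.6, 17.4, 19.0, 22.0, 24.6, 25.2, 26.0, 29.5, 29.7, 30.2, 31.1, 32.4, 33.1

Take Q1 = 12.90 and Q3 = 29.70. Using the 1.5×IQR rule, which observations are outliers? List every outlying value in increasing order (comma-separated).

IQR = Q3 − Q1 = 29.70 − 12.90 = 16.80.
Lower fence = Q1 − 1.5·IQR = 12.90 − 25.20 = -12.30.
Upper fence = Q3 + 1.5·IQR = 29.70 + 25.20 = 54.90.
-27.4 < -12.30 → outlier.
-27.3 < -12.30 → outlier.
All remaining values lie within [-12.30, 54.90].

-27.4, -27.3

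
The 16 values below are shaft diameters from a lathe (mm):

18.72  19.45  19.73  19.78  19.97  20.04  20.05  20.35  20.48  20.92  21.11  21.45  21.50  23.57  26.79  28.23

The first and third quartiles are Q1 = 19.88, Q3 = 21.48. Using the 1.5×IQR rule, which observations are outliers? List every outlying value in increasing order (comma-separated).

26.79, 28.23

IQR = Q3 − Q1 = 21.48 − 19.88 = 1.60.
Lower fence = Q1 − 1.5·IQR = 19.88 − 2.40 = 17.48.
Upper fence = Q3 + 1.5·IQR = 21.48 + 2.40 = 23.88.
26.79 > 23.88 → outlier.
28.23 > 23.88 → outlier.
All remaining values lie within [17.48, 23.88].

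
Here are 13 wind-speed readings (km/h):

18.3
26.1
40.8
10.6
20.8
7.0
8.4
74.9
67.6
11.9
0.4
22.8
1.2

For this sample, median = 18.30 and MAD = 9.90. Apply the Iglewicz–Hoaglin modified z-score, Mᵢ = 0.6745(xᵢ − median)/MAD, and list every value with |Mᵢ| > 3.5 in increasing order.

|Mᵢ| > 3.5 ⇔ |xᵢ − 18.30| > 3.5·9.90/0.6745 = 51.37.
So outliers lie outside [-33.07, 69.67].
74.9: M = 3.86 → outlier.

74.9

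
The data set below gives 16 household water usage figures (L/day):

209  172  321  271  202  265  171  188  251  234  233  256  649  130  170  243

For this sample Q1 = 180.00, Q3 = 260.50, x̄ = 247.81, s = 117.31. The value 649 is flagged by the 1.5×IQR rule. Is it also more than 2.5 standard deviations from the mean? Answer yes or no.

yes

z = (649 − 247.81) / 117.31 = 3.42.
|z| = 3.42 > 2.5.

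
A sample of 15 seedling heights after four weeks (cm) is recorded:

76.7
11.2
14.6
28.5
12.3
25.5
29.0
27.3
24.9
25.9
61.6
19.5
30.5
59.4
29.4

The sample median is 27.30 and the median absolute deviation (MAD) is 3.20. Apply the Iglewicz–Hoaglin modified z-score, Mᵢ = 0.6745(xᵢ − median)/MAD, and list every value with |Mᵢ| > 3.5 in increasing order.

|Mᵢ| > 3.5 ⇔ |xᵢ − 27.30| > 3.5·3.20/0.6745 = 16.60.
So outliers lie outside [10.70, 43.90].
59.4: M = 6.77 → outlier.
61.6: M = 7.23 → outlier.
76.7: M = 10.41 → outlier.

59.4, 61.6, 76.7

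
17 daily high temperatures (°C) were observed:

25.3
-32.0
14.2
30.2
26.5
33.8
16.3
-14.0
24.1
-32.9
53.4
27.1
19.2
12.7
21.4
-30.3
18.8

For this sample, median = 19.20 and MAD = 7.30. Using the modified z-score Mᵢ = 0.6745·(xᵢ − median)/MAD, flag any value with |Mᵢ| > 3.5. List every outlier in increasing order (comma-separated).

-32.9, -32.0, -30.3

|Mᵢ| > 3.5 ⇔ |xᵢ − 19.20| > 3.5·7.30/0.6745 = 37.88.
So outliers lie outside [-18.68, 57.08].
-32.9: M = -4.81 → outlier.
-32.0: M = -4.73 → outlier.
-30.3: M = -4.57 → outlier.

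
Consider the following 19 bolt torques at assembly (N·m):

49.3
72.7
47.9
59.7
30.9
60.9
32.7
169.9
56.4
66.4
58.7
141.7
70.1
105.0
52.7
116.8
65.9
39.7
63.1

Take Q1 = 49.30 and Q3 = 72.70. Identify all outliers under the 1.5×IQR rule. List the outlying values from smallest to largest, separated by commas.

116.8, 141.7, 169.9

IQR = Q3 − Q1 = 72.70 − 49.30 = 23.40.
Lower fence = Q1 − 1.5·IQR = 49.30 − 35.10 = 14.20.
Upper fence = Q3 + 1.5·IQR = 72.70 + 35.10 = 107.80.
116.8 > 107.80 → outlier.
141.7 > 107.80 → outlier.
169.9 > 107.80 → outlier.
All remaining values lie within [14.20, 107.80].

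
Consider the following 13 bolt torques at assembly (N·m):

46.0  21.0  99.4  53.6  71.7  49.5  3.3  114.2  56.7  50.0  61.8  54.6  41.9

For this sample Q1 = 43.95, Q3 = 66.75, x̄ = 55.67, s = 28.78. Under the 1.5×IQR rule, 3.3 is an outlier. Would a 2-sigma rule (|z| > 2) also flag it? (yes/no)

z = (3.3 − 55.67) / 28.78 = -1.82.
|z| = 1.82 ≤ 2.

no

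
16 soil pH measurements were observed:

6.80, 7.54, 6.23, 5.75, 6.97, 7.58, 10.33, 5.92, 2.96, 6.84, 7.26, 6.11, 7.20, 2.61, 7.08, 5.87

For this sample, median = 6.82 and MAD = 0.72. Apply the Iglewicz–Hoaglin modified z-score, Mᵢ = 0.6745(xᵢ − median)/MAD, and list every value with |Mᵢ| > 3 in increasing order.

2.61, 2.96, 10.33

|Mᵢ| > 3 ⇔ |xᵢ − 6.82| > 3·0.72/0.6745 = 3.20.
So outliers lie outside [3.62, 10.02].
2.61: M = -3.94 → outlier.
2.96: M = -3.62 → outlier.
10.33: M = 3.29 → outlier.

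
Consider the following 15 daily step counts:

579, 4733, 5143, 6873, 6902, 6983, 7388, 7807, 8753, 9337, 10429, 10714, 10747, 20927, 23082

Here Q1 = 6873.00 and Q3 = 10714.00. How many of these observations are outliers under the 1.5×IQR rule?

3

IQR = 3841.00; fences at 6873.00 − 5761.50 = 1111.50 and 10714.00 + 5761.50 = 16475.50.
Outside the cutoffs: 579, 20927, 23082.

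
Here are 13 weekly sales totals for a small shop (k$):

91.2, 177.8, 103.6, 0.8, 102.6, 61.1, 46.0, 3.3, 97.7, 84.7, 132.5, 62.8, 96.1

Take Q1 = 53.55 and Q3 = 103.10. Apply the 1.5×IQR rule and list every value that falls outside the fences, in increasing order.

IQR = Q3 − Q1 = 103.10 − 53.55 = 49.55.
Lower fence = Q1 − 1.5·IQR = 53.55 − 74.325 = -20.775.
Upper fence = Q3 + 1.5·IQR = 103.10 + 74.325 = 177.425.
177.8 > 177.425 → outlier.
All remaining values lie within [-20.775, 177.425].

177.8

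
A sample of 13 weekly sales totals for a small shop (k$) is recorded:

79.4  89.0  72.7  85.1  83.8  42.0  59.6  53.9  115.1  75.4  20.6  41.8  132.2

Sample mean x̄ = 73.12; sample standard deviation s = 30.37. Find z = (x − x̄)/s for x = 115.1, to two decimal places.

z = (115.1 − 73.12) / 30.37 = 1.38.

1.38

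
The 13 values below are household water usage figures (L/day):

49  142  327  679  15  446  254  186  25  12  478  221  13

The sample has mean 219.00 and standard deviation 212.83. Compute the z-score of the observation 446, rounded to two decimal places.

z = (446 − 219.00) / 212.83 = 1.07.

1.07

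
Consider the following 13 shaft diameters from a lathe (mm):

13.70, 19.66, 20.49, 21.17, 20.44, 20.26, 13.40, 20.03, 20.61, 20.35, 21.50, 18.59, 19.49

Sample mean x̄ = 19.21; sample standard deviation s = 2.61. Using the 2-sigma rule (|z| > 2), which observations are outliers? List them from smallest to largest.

13.40, 13.70

Cutoffs at x̄ ± 2s: 19.21 ± 2·2.61 = [13.99, 24.43].
13.40: z = -2.23, |z| > 2 → outlier.
13.70: z = -2.11, |z| > 2 → outlier.
Every other value lies within [13.99, 24.43].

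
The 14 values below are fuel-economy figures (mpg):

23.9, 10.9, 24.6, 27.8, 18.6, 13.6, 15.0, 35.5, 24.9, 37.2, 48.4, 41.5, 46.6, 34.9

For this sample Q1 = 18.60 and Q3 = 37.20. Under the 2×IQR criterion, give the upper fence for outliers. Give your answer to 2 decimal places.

IQR = Q3 − Q1 = 37.20 − 18.60 = 18.60.
Lower fence = Q1 − 2·IQR = 18.60 − 37.20 = -18.60.
Upper fence = Q3 + 2·IQR = 37.20 + 37.20 = 74.40.

74.40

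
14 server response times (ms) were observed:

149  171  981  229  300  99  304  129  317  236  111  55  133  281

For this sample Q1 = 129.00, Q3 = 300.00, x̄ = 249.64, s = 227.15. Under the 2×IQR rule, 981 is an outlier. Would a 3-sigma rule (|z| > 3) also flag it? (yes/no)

yes

z = (981 − 249.64) / 227.15 = 3.22.
|z| = 3.22 > 3.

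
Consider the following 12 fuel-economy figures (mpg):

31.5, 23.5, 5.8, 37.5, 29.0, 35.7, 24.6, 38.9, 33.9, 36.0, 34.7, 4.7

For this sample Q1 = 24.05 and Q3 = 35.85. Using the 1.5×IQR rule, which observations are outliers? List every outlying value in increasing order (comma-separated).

IQR = Q3 − Q1 = 35.85 − 24.05 = 11.80.
Lower fence = Q1 − 1.5·IQR = 24.05 − 17.70 = 6.35.
Upper fence = Q3 + 1.5·IQR = 35.85 + 17.70 = 53.55.
4.7 < 6.35 → outlier.
5.8 < 6.35 → outlier.
All remaining values lie within [6.35, 53.55].

4.7, 5.8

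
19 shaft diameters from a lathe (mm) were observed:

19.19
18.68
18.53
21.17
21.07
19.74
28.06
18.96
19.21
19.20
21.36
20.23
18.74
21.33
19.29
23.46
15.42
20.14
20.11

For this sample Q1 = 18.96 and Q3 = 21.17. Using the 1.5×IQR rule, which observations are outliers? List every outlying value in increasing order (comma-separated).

15.42, 28.06

IQR = Q3 − Q1 = 21.17 − 18.96 = 2.21.
Lower fence = Q1 − 1.5·IQR = 18.96 − 3.315 = 15.645.
Upper fence = Q3 + 1.5·IQR = 21.17 + 3.315 = 24.485.
15.42 < 15.645 → outlier.
28.06 > 24.485 → outlier.
All remaining values lie within [15.645, 24.485].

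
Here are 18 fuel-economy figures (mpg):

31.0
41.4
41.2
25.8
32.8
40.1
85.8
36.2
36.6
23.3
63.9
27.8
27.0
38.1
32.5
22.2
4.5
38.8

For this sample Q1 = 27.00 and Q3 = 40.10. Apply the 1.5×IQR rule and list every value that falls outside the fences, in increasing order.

IQR = Q3 − Q1 = 40.10 − 27.00 = 13.10.
Lower fence = Q1 − 1.5·IQR = 27.00 − 19.65 = 7.35.
Upper fence = Q3 + 1.5·IQR = 40.10 + 19.65 = 59.75.
4.5 < 7.35 → outlier.
63.9 > 59.75 → outlier.
85.8 > 59.75 → outlier.
All remaining values lie within [7.35, 59.75].

4.5, 63.9, 85.8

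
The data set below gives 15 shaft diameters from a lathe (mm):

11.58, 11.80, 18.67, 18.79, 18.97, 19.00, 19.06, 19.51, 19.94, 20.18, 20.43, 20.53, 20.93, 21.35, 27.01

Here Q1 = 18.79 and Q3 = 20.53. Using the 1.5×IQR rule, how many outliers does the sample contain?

3

IQR = 1.74; fences at 18.79 − 2.61 = 16.18 and 20.53 + 2.61 = 23.14.
Outside the cutoffs: 11.58, 11.80, 27.01.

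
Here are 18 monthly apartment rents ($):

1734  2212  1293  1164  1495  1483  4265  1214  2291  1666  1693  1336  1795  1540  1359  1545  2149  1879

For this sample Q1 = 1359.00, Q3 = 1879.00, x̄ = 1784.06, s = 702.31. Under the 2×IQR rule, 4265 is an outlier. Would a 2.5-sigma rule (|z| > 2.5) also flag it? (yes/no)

z = (4265 − 1784.06) / 702.31 = 3.53.
|z| = 3.53 > 2.5.

yes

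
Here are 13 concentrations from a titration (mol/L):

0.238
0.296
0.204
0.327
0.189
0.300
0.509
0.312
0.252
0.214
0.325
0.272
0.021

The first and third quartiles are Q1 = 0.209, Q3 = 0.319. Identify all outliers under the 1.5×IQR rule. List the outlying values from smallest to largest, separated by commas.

0.021, 0.509

IQR = Q3 − Q1 = 0.319 − 0.209 = 0.110.
Lower fence = Q1 − 1.5·IQR = 0.209 − 0.165 = 0.044.
Upper fence = Q3 + 1.5·IQR = 0.319 + 0.165 = 0.484.
0.021 < 0.044 → outlier.
0.509 > 0.484 → outlier.
All remaining values lie within [0.044, 0.484].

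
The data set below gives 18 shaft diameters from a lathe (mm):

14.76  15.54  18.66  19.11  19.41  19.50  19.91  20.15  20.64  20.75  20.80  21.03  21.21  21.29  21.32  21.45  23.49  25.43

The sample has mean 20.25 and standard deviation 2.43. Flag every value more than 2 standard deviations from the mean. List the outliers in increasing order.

Cutoffs at x̄ ± 2s: 20.25 ± 2·2.43 = [15.39, 25.11].
14.76: z = -2.26, |z| > 2 → outlier.
25.43: z = 2.13, |z| > 2 → outlier.
Every other value lies within [15.39, 25.11].

14.76, 25.43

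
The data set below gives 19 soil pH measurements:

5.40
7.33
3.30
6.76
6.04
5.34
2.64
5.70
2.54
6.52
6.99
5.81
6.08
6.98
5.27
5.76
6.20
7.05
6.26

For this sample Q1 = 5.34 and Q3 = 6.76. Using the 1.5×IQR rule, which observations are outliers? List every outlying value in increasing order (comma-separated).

2.54, 2.64

IQR = Q3 − Q1 = 6.76 − 5.34 = 1.42.
Lower fence = Q1 − 1.5·IQR = 5.34 − 2.13 = 3.21.
Upper fence = Q3 + 1.5·IQR = 6.76 + 2.13 = 8.89.
2.54 < 3.21 → outlier.
2.64 < 3.21 → outlier.
All remaining values lie within [3.21, 8.89].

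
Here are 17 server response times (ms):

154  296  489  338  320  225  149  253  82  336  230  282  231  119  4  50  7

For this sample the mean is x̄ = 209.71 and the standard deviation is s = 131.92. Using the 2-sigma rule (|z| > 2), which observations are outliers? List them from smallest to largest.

Cutoffs at x̄ ± 2s: 209.71 ± 2·131.92 = [-54.13, 473.55].
489: z = 2.12, |z| > 2 → outlier.
Every other value lies within [-54.13, 473.55].

489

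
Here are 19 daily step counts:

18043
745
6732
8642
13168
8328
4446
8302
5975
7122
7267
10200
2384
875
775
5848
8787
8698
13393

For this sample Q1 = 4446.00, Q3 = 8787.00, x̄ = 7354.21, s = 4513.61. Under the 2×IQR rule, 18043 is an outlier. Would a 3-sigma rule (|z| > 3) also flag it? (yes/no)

z = (18043 − 7354.21) / 4513.61 = 2.37.
|z| = 2.37 ≤ 3.

no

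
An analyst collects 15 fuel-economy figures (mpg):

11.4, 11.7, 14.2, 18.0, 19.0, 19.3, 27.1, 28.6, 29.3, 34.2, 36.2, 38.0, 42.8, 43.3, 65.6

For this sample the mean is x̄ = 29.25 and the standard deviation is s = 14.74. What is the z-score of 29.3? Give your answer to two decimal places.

z = (29.3 − 29.25) / 14.74 = 0.00.

0.00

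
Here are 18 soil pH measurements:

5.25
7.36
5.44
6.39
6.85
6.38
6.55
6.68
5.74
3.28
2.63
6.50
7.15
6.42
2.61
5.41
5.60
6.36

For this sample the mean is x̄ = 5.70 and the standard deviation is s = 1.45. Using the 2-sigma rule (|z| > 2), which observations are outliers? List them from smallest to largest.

Cutoffs at x̄ ± 2s: 5.70 ± 2·1.45 = [2.80, 8.60].
2.61: z = -2.13, |z| > 2 → outlier.
2.63: z = -2.12, |z| > 2 → outlier.
Every other value lies within [2.80, 8.60].

2.61, 2.63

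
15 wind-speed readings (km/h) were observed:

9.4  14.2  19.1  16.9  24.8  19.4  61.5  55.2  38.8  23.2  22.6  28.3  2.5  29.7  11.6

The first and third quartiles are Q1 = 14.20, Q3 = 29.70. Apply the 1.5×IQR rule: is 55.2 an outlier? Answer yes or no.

IQR = Q3 − Q1 = 29.70 − 14.20 = 15.50.
Lower fence = Q1 − 1.5·IQR = 14.20 − 23.25 = -9.05.
Upper fence = Q3 + 1.5·IQR = 29.70 + 23.25 = 52.95.
55.2 lies above the upper fence.

yes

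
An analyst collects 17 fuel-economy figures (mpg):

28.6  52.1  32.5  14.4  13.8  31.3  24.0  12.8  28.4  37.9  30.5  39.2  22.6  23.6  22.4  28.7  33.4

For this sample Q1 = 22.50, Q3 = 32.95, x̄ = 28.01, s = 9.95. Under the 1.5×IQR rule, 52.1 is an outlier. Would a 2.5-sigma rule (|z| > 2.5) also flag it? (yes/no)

z = (52.1 − 28.01) / 9.95 = 2.42.
|z| = 2.42 ≤ 2.5.

no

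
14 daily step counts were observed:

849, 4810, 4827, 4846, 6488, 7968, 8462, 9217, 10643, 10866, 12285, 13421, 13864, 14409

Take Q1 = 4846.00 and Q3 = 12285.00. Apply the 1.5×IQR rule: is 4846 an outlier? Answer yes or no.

IQR = Q3 − Q1 = 12285.00 − 4846.00 = 7439.00.
Lower fence = Q1 − 1.5·IQR = 4846.00 − 11158.50 = -6312.50.
Upper fence = Q3 + 1.5·IQR = 12285.00 + 11158.50 = 23443.50.
4846 lies within [-6312.50, 23443.50].

no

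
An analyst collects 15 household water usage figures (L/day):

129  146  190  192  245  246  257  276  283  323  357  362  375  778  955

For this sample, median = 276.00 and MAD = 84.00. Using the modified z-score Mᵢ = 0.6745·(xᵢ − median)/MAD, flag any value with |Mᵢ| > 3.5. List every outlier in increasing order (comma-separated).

778, 955

|Mᵢ| > 3.5 ⇔ |xᵢ − 276.00| > 3.5·84.00/0.6745 = 435.88.
So outliers lie outside [-159.88, 711.88].
778: M = 4.03 → outlier.
955: M = 5.45 → outlier.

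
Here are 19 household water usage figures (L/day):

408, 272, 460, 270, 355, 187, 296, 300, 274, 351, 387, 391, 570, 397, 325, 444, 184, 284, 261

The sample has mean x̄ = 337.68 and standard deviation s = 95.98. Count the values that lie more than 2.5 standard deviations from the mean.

Cutoffs: x̄ ± 2.5s = [97.73, 577.63].
Every value lies within the cutoffs.

0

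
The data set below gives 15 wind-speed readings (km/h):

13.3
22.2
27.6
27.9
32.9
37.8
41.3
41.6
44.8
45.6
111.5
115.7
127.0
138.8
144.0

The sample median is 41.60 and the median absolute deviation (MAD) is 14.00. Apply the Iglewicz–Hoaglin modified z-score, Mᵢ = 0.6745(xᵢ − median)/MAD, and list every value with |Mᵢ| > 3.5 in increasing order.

115.7, 127.0, 138.8, 144.0

|Mᵢ| > 3.5 ⇔ |xᵢ − 41.60| > 3.5·14.00/0.6745 = 72.65.
So outliers lie outside [-31.05, 114.25].
115.7: M = 3.57 → outlier.
127.0: M = 4.11 → outlier.
138.8: M = 4.68 → outlier.
144.0: M = 4.93 → outlier.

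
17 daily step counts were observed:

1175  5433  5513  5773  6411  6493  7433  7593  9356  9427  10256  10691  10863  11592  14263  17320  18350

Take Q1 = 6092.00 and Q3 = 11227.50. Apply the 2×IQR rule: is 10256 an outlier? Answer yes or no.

IQR = Q3 − Q1 = 11227.50 − 6092.00 = 5135.50.
Lower fence = Q1 − 2·IQR = 6092.00 − 10271.00 = -4179.00.
Upper fence = Q3 + 2·IQR = 11227.50 + 10271.00 = 21498.50.
10256 lies within [-4179.00, 21498.50].

no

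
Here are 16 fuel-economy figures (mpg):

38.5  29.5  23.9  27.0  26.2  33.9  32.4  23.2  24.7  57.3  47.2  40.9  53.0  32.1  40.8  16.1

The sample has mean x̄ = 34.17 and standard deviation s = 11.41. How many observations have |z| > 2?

Cutoffs: x̄ ± 2s = [11.35, 56.99].
Outside the cutoffs: 57.3.

1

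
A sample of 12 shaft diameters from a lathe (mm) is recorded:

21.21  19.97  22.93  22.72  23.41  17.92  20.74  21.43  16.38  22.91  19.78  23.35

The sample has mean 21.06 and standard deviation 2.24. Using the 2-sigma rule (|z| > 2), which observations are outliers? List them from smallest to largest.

16.38

Cutoffs at x̄ ± 2s: 21.06 ± 2·2.24 = [16.58, 25.54].
16.38: z = -2.09, |z| > 2 → outlier.
Every other value lies within [16.58, 25.54].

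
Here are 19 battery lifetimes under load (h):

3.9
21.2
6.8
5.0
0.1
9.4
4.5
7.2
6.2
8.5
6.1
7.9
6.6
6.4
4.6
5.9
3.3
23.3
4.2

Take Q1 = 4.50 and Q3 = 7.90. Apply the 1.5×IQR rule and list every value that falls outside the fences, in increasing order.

21.2, 23.3

IQR = Q3 − Q1 = 7.90 − 4.50 = 3.40.
Lower fence = Q1 − 1.5·IQR = 4.50 − 5.10 = -0.60.
Upper fence = Q3 + 1.5·IQR = 7.90 + 5.10 = 13.00.
21.2 > 13.00 → outlier.
23.3 > 13.00 → outlier.
All remaining values lie within [-0.60, 13.00].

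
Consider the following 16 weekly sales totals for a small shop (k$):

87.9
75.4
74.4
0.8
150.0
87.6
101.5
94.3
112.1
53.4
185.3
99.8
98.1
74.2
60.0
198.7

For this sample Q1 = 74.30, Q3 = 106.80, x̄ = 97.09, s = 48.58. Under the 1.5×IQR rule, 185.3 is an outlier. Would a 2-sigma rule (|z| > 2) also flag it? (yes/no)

no

z = (185.3 − 97.09) / 48.58 = 1.82.
|z| = 1.82 ≤ 2.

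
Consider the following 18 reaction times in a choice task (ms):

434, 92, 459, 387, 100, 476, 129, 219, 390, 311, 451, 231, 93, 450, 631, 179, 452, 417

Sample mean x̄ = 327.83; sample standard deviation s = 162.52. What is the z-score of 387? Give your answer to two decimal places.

z = (387 − 327.83) / 162.52 = 0.36.

0.36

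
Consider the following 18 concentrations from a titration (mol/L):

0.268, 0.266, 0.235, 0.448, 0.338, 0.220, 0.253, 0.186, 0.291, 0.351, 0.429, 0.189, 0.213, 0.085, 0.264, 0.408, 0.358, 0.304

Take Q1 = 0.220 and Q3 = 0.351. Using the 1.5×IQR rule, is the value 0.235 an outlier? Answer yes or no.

IQR = Q3 − Q1 = 0.351 − 0.220 = 0.131.
Lower fence = Q1 − 1.5·IQR = 0.220 − 0.1965 = 0.0235.
Upper fence = Q3 + 1.5·IQR = 0.351 + 0.1965 = 0.5475.
0.235 lies within [0.0235, 0.5475].

no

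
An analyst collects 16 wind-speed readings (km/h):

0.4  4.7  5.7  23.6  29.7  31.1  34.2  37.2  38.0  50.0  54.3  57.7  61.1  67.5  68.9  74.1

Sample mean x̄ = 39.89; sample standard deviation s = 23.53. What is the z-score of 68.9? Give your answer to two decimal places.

1.23

z = (68.9 − 39.89) / 23.53 = 1.23.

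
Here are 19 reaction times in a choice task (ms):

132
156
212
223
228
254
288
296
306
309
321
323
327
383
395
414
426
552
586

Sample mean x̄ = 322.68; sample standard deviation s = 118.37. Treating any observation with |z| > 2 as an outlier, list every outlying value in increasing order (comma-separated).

Cutoffs at x̄ ± 2s: 322.68 ± 2·118.37 = [85.94, 559.42].
586: z = 2.22, |z| > 2 → outlier.
Every other value lies within [85.94, 559.42].

586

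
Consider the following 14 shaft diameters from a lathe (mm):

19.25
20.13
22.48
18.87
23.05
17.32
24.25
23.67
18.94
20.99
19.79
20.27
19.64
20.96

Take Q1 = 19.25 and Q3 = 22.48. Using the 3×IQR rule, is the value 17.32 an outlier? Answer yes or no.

IQR = Q3 − Q1 = 22.48 − 19.25 = 3.23.
Lower fence = Q1 − 3·IQR = 19.25 − 9.69 = 9.56.
Upper fence = Q3 + 3·IQR = 22.48 + 9.69 = 32.17.
17.32 lies within [9.56, 32.17].

no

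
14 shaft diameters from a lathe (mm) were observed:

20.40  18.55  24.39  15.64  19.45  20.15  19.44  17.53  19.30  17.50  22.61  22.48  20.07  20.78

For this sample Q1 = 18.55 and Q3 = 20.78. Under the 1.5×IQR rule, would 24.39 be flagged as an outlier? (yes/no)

yes

IQR = Q3 − Q1 = 20.78 − 18.55 = 2.23.
Lower fence = Q1 − 1.5·IQR = 18.55 − 3.345 = 15.205.
Upper fence = Q3 + 1.5·IQR = 20.78 + 3.345 = 24.125.
24.39 lies above the upper fence.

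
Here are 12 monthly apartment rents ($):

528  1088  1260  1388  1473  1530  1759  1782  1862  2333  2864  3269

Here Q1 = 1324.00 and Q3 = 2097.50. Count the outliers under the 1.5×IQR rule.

1

IQR = 773.50; fences at 1324.00 − 1160.25 = 163.75 and 2097.50 + 1160.25 = 3257.75.
Outside the cutoffs: 3269.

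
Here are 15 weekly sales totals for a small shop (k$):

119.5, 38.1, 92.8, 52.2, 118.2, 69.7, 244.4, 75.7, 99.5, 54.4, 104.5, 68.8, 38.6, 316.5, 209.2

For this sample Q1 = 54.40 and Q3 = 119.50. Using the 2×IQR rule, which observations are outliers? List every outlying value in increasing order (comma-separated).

IQR = Q3 − Q1 = 119.50 − 54.40 = 65.10.
Lower fence = Q1 − 2·IQR = 54.40 − 130.20 = -75.80.
Upper fence = Q3 + 2·IQR = 119.50 + 130.20 = 249.70.
316.5 > 249.70 → outlier.
All remaining values lie within [-75.80, 249.70].

316.5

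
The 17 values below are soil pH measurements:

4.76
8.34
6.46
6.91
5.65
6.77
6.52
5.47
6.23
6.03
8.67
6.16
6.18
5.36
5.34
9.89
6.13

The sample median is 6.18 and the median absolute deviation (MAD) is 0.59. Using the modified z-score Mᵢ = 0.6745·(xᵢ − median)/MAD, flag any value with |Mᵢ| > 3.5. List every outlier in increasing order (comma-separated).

9.89

|Mᵢ| > 3.5 ⇔ |xᵢ − 6.18| > 3.5·0.59/0.6745 = 3.06.
So outliers lie outside [3.12, 9.24].
9.89: M = 4.24 → outlier.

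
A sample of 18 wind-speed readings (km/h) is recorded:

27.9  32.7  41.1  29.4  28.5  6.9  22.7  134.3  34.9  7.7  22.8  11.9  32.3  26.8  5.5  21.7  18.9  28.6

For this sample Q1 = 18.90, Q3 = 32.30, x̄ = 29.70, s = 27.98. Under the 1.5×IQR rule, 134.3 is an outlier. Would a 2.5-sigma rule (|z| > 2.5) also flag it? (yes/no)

z = (134.3 − 29.70) / 27.98 = 3.74.
|z| = 3.74 > 2.5.

yes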